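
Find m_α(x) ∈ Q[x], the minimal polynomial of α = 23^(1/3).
m_α(x) = x^3 - 23

α satisfies α^3 = 23, so x^3 - 23 annihilates α. By the rational root test, a rational root p/q (in lowest terms) of x^3 - 23 would satisfy p^3 = 23 q^3, forcing q = 1 and p^3 = 23; but 23 is not a perfect cube, contradiction. A monic cubic over Q with no rational root is irreducible (any nontrivial factorization would include a linear factor). Hence x^3 - 23 is the minimal polynomial of α, and in particular [Q(α):Q] = 3.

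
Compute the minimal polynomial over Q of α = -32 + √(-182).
m_α(x) = x^2 + 64x + 1206

From α + 32 = √(-182), squaring gives (α + 32)^2 = -182, i.e. α^2 + 64α + 1024 = -182, so α^2 + 64α + 1206 = 0. The discriminant of x^2 + 64x + 1206 is (64)^2 - 4·(1206) = 4096 - 4824 = -728, and 4·(-182) is not a perfect square in Q since -182 is squarefree and ≠ 1. Hence x^2 + 64x + 1206 is irreducible over Q and is the minimal polynomial of α.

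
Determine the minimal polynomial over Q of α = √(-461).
m_α(x) = x^2 + 461

α satisfies α^2 + 461 = 0, so x^2 + 461 annihilates α. Since d = -461 is squarefree and ≠ 1, it is not a perfect square in Q, so x^2 + 461 has no rational root and is therefore irreducible over Q (a degree-2 polynomial over a field is irreducible iff it has no root). Hence m_α(x) = x^2 + 461.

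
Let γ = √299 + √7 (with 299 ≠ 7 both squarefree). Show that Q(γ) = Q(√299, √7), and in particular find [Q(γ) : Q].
[Q(γ) : Q] = 4 (equivalently, Q(γ) = Q(√299, √7))

Obviously Q(γ) ⊆ Q(√299, √7), and [Q(√299, √7):Q] = 4 (since 299, 7 are distinct squarefree integers > 1 with 2093 not a perfect square). To show equality we compute the minimal polynomial of γ. From γ = √299 + √7: γ^2 = 299 + 2√(2093) + 7 = 306 + 2√(2093), so γ^2 - 306 = 2√(2093); squaring, (γ^2 - 306)^2 = 4·2093, i.e. γ^4 - 612γ^2 + 93636 - 8372 = 0, i.e. γ^4 - 612γ^2 + 85264 = 0. So γ is a root of x^4 - 612x^2 + 85264. This polynomial is irreducible over Q: it has no rational root (each ±√299 ± √7 is irrational), and any factorization into two quadratics over Q would force √(2093) ∈ Q (pairing opposite roots) or √299, √7 ∈ Q (other pairings), all impossible. Hence [Q(γ):Q] = 4 = [Q(√299, √7):Q], so Q(γ) = Q(√299, √7).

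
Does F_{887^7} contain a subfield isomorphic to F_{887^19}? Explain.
No: F_{887^19} is not a subfield of F_{887^7}

F_{p^m} embeds in F_{p^n} iff m | n. Here 19 ∤ 7 (since 7 = 0·19 + 7 with remainder 7 ≠ 0), so F_{887^19} is not a subfield of F_{887^7}. Equivalently: if it were, the tower law would give 19 = [F_{887^19}:F_887] dividing [F_{887^7}:F_887] = 7, contradiction.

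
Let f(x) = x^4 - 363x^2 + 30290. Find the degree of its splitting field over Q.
[K : Q] = 4

Solving the quadratic in x^2: x^2 = (363 ± √(363^2 - 4·30290))/2 = (363 ± √10609)/2 = (363 ± 103)/2, giving x^2 = 130 or x^2 = 233. So f(x) = (x^2 - 130)(x^2 - 233) and the roots of f are ±√130, ±√233. Hence the splitting field is K = Q(√130, √233). Since 130 and 233 are distinct squarefree integers > 1, their product 30290 is not a perfect square, so √233 ∉ Q(√130). By the tower law [K:Q] = [Q(√130,√233):Q(√130)] · [Q(√130):Q] = 2 · 2 = 4.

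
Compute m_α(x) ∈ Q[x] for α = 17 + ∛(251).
m_α(x) = x^3 - 51x^2 + 867x - 5164

Set β = α - 17 = ∛(251), so β^3 = 251. Then (α - 17)^3 - 251 = 0, i.e. α is a root of g(x) = (x - 17)^3 - 251 = x^3 - 51x^2 + 867x - 5164. Since g(x) = h(x - 17) where h(x) = x^3 - 251, and h is irreducible over Q (because 251 is not a perfect cube, so h has no rational root, and a monic cubic with no rational root is irreducible), g is also irreducible (irreducibility is preserved under the substitution x → x - 17). Hence m_α(x) = x^3 - 51x^2 + 867x - 5164.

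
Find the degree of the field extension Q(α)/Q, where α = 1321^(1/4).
[Q(α):Q] = 4

α is a root of x^4 - 1321. By Eisenstein's criterion at the prime p = 1321 (which divides the constant term 1321 but p^2 = 1745041 does not, since 1321 is squarefree), x^4 - 1321 is irreducible over Q. Hence [Q(α):Q] = 4.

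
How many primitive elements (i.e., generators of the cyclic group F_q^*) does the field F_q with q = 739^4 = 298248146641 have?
There are φ(298248146640) = 75495628800 primitive elements

F_q^* is cyclic of order q - 1 = 298248146640. A cyclic group of order m has exactly φ(m) generators. Here m = 298248146640 = 2^4 · 3^2 · 5 · 37 · 41 · 273061, so the number of primitive elements is φ(298248146640) = 75495628800.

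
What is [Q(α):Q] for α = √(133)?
[Q(α):Q] = 2

[Q(α):Q] equals the degree of the minimal polynomial of α. Here α^2 = 133 and x^2 - 133 is irreducible (d = 133 is squarefree, ≠ 1, hence not a square), so deg(m_α) = 2. Thus [Q(α):Q] = 2.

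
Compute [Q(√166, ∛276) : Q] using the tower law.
[Q(√166, ∛276) : Q] = 6

Let L = Q(√166, ∛276). Since Q(√166) ⊂ L and [Q(√166):Q] = 2, the tower law gives 2 | [L:Q]. Likewise Q(∛276) ⊂ L with [Q(∛276):Q] = 3 (because 276 is not a perfect cube), so 3 | [L:Q]. As gcd(2,3) = 1, [L:Q] is divisible by 6. Conversely L is generated over Q by √166 and ∛276, so [L:Q] ≤ 2·3 = 6. Therefore [Q(√166, ∛276) : Q] = 6.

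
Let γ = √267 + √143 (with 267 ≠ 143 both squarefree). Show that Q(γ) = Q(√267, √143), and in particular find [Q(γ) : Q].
[Q(γ) : Q] = 4 (equivalently, Q(γ) = Q(√267, √143))

Obviously Q(γ) ⊆ Q(√267, √143), and [Q(√267, √143):Q] = 4 (since 267, 143 are distinct squarefree integers > 1 with 38181 not a perfect square). To show equality we compute the minimal polynomial of γ. From γ = √267 + √143: γ^2 = 267 + 2√(38181) + 143 = 410 + 2√(38181), so γ^2 - 410 = 2√(38181); squaring, (γ^2 - 410)^2 = 4·38181, i.e. γ^4 - 820γ^2 + 168100 - 152724 = 0, i.e. γ^4 - 820γ^2 + 15376 = 0. So γ is a root of x^4 - 820x^2 + 15376. This polynomial is irreducible over Q: it has no rational root (each ±√267 ± √143 is irrational), and any factorization into two quadratics over Q would force √(38181) ∈ Q (pairing opposite roots) or √267, √143 ∈ Q (other pairings), all impossible. Hence [Q(γ):Q] = 4 = [Q(√267, √143):Q], so Q(γ) = Q(√267, √143).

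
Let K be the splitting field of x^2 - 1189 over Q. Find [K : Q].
[K : Q] = 2

f(x) = x^2 - 1189 factors as (x - √1189)(x + √1189). The splitting field is K = Q(√1189). Since 1189 is squarefree and > 1, it is not a perfect square, so x^2 - 1189 is irreducible over Q and [Q(√1189) : Q] = 2. Hence [K : Q] = 2.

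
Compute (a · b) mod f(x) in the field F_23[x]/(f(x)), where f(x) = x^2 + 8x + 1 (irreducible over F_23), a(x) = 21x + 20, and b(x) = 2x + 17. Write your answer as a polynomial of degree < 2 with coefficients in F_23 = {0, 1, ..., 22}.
a · b ≡ 15x + 22 (mod f(x))

Multiply in F_23[x]: a(x)·b(x) = (21x + 20)·(2x + 17) = 19x^2 + 6x + 18. This has degree ≥ 2, so divide by f(x) over F_23: 19x^2 + 6x + 18 = (19)·(x^2 + 8x + 1) + (15x + 22). Hence a·b ≡ 15x + 22 (mod f). (F_23[x]/(f) is a field with 23^2 = 529 elements since f is irreducible of degree 2.)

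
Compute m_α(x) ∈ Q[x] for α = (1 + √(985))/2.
m_α(x) = x^2 - x - 246

From 2α - 1 = √(985), squaring gives (2α - 1)^2 = 985, i.e. 4α^2 - 4α + 1 = 985, so α^2 - α + (1 - 985)/4 = 0. Since 985 ≡ 1 (mod 4), (1 - 985)/4 = -246 ∈ Z. The polynomial x^2 - x - 246 has discriminant 1 - 4·(-246) = 985, which is not a perfect square in Q (d = 985 is squarefree and ≠ 1), so x^2 - x - 246 is irreducible over Q. It is the minimal polynomial of α.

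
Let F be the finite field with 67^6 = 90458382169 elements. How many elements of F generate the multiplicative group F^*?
There are φ(90458382168) = 21395404800 primitive elements

F_q^* is cyclic of order q - 1 = 90458382168. A cyclic group of order m has exactly φ(m) generators. Here m = 90458382168 = 2^3 · 3^2 · 7^2 · 11 · 17 · 31 · 4423, so the number of primitive elements is φ(90458382168) = 21395404800.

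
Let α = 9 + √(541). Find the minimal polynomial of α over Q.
m_α(x) = x^2 - 18x - 460

From α - 9 = √(541), squaring gives (α - 9)^2 = 541, i.e. α^2 - 18α + 81 = 541, so α^2 - 18α - 460 = 0. The discriminant of x^2 - 18x - 460 is (-18)^2 - 4·(-460) = 324 + 1840 = 2164, and 4·(541) is not a perfect square in Q since 541 is squarefree and ≠ 1. Hence x^2 - 18x - 460 is irreducible over Q and is the minimal polynomial of α.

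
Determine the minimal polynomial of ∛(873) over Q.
m_α(x) = x^3 - 873

α satisfies α^3 = 873, so x^3 - 873 annihilates α. By the rational root test, a rational root p/q (in lowest terms) of x^3 - 873 would satisfy p^3 = 873 q^3, forcing q = 1 and p^3 = 873; but 873 is not a perfect cube, contradiction. A monic cubic over Q with no rational root is irreducible (any nontrivial factorization would include a linear factor). Hence x^3 - 873 is the minimal polynomial of α, and in particular [Q(α):Q] = 3.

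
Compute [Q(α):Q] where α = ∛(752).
[Q(α):Q] = 3

The minimal polynomial of α is x^3 - 752, irreducible over Q since 752 is not a perfect cube (so x^3 - 752 has no rational root). Hence [Q(α):Q] = deg(m_α) = 3.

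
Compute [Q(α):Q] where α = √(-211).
[Q(α):Q] = 2

[Q(α):Q] equals the degree of the minimal polynomial of α. Here α^2 = -211 and x^2 + 211 is irreducible (d = -211 is squarefree, ≠ 1, hence not a square), so deg(m_α) = 2. Thus [Q(α):Q] = 2.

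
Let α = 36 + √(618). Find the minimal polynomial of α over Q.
m_α(x) = x^2 - 72x + 678

From α - 36 = √(618), squaring gives (α - 36)^2 = 618, i.e. α^2 - 72α + 1296 = 618, so α^2 - 72α + 678 = 0. The discriminant of x^2 - 72x + 678 is (-72)^2 - 4·(678) = 5184 - 2712 = 2472, and 4·(618) is not a perfect square in Q since 618 is squarefree and ≠ 1. Hence x^2 - 72x + 678 is irreducible over Q and is the minimal polynomial of α.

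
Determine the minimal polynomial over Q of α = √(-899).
m_α(x) = x^2 + 899

α satisfies α^2 + 899 = 0, so x^2 + 899 annihilates α. Since d = -899 is squarefree and ≠ 1, it is not a perfect square in Q, so x^2 + 899 has no rational root and is therefore irreducible over Q (a degree-2 polynomial over a field is irreducible iff it has no root). Hence m_α(x) = x^2 + 899.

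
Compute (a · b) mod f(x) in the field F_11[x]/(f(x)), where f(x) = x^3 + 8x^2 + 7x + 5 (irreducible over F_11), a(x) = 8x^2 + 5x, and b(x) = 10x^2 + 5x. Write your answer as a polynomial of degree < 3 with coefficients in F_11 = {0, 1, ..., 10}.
a · b ≡ 4x^2 + 7x (mod f(x))

Multiply in F_11[x]: a(x)·b(x) = (8x^2 + 5x)·(10x^2 + 5x) = 3x^4 + 2x^3 + 3x^2. This has degree ≥ 3, so divide by f(x) over F_11: 3x^4 + 2x^3 + 3x^2 = (3x)·(x^3 + 8x^2 + 7x + 5) + (4x^2 + 7x). Hence a·b ≡ 4x^2 + 7x (mod f). (F_11[x]/(f) is a field with 11^3 = 1331 elements since f is irreducible of degree 3.)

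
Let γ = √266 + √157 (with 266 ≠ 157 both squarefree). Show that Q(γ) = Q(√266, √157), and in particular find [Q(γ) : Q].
[Q(γ) : Q] = 4 (equivalently, Q(γ) = Q(√266, √157))

Obviously Q(γ) ⊆ Q(√266, √157), and [Q(√266, √157):Q] = 4 (since 266, 157 are distinct squarefree integers > 1 with 41762 not a perfect square). To show equality we compute the minimal polynomial of γ. From γ = √266 + √157: γ^2 = 266 + 2√(41762) + 157 = 423 + 2√(41762), so γ^2 - 423 = 2√(41762); squaring, (γ^2 - 423)^2 = 4·41762, i.e. γ^4 - 846γ^2 + 178929 - 167048 = 0, i.e. γ^4 - 846γ^2 + 11881 = 0. So γ is a root of x^4 - 846x^2 + 11881. This polynomial is irreducible over Q: it has no rational root (each ±√266 ± √157 is irrational), and any factorization into two quadratics over Q would force √(41762) ∈ Q (pairing opposite roots) or √266, √157 ∈ Q (other pairings), all impossible. Hence [Q(γ):Q] = 4 = [Q(√266, √157):Q], so Q(γ) = Q(√266, √157).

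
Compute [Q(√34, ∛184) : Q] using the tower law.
[Q(√34, ∛184) : Q] = 6

Let L = Q(√34, ∛184). Since Q(√34) ⊂ L and [Q(√34):Q] = 2, the tower law gives 2 | [L:Q]. Likewise Q(∛184) ⊂ L with [Q(∛184):Q] = 3 (because 184 is not a perfect cube), so 3 | [L:Q]. As gcd(2,3) = 1, [L:Q] is divisible by 6. Conversely L is generated over Q by √34 and ∛184, so [L:Q] ≤ 2·3 = 6. Therefore [Q(√34, ∛184) : Q] = 6.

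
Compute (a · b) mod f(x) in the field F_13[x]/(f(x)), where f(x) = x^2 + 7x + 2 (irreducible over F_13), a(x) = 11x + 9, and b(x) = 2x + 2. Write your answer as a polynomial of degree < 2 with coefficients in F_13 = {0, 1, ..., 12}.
a · b ≡ 3x (mod f(x))

Multiply in F_13[x]: a(x)·b(x) = (11x + 9)·(2x + 2) = 9x^2 + x + 5. This has degree ≥ 2, so divide by f(x) over F_13: 9x^2 + x + 5 = (9)·(x^2 + 7x + 2) + (3x). Hence a·b ≡ 3x (mod f). (F_13[x]/(f) is a field with 13^2 = 169 elements since f is irreducible of degree 2.)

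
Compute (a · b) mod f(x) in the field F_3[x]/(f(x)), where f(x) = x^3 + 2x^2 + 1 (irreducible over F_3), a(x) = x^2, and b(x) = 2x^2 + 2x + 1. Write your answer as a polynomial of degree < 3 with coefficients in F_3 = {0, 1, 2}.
a · b ≡ 2x^2 + x + 2 (mod f(x))

Multiply in F_3[x]: a(x)·b(x) = (x^2)·(2x^2 + 2x + 1) = 2x^4 + 2x^3 + x^2. This has degree ≥ 3, so divide by f(x) over F_3: 2x^4 + 2x^3 + x^2 = (2x + 1)·(x^3 + 2x^2 + 1) + (2x^2 + x + 2). Hence a·b ≡ 2x^2 + x + 2 (mod f). (F_3[x]/(f) is a field with 3^3 = 27 elements since f is irreducible of degree 3.)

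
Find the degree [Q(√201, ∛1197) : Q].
[Q(√201, ∛1197) : Q] = 6

Let L = Q(√201, ∛1197). Since Q(√201) ⊂ L and [Q(√201):Q] = 2, the tower law gives 2 | [L:Q]. Likewise Q(∛1197) ⊂ L with [Q(∛1197):Q] = 3 (because 1197 is not a perfect cube), so 3 | [L:Q]. As gcd(2,3) = 1, [L:Q] is divisible by 6. Conversely L is generated over Q by √201 and ∛1197, so [L:Q] ≤ 2·3 = 6. Therefore [Q(√201, ∛1197) : Q] = 6.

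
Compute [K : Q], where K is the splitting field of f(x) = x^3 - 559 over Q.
[K : Q] = 6

The roots of x^3 - 559 are ∛559, ω∛559, ω^2∛559 where ω = e^(2πi/3) is a primitive cube root of unity, so K = Q(∛559, ω). Now [Q(∛559):Q] = 3 (since 559 is not a perfect cube, x^3 - 559 is irreducible) and [Q(ω):Q] = 2. Both 2 and 3 divide [K:Q], and [K:Q] ≤ 3·2 = 6, so [K:Q] = 6. (Equivalently: Q(∛559) ⊂ R but ω ∉ R, so [K : Q(∛559)] = 2.)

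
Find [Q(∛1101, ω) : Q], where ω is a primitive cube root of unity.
[Q(∛1101, ω) : Q] = 6

[Q(∛1101):Q] = 3 (min poly x^3 - 1101, irreducible since 1101 is not a perfect cube). [Q(ω):Q] = 2 (min poly x^2 + x + 1). Since Q(∛1101) ⊂ R and ω ∉ R, we have ω ∉ Q(∛1101), so x^2 + x + 1 remains irreducible over Q(∛1101) and [Q(∛1101, ω) : Q(∛1101)] = 2. By the tower law, [Q(∛1101, ω) : Q] = 3 · 2 = 6. (In fact Q(∛1101, ω) is the splitting field of x^3 - 1101 over Q.)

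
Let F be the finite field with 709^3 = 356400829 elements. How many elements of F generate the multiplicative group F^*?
There are φ(356400828) = 100098720 primitive elements

F_q^* is cyclic of order q - 1 = 356400828. A cyclic group of order m has exactly φ(m) generators. Here m = 356400828 = 2^2 · 3^2 · 7 · 59 · 23971, so the number of primitive elements is φ(356400828) = 100098720.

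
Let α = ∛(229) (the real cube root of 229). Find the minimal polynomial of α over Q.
m_α(x) = x^3 - 229

α satisfies α^3 = 229, so x^3 - 229 annihilates α. By the rational root test, a rational root p/q (in lowest terms) of x^3 - 229 would satisfy p^3 = 229 q^3, forcing q = 1 and p^3 = 229; but 229 is not a perfect cube, contradiction. A monic cubic over Q with no rational root is irreducible (any nontrivial factorization would include a linear factor). Hence x^3 - 229 is the minimal polynomial of α, and in particular [Q(α):Q] = 3.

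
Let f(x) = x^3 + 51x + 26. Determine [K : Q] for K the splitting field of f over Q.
[K : Q] = 6

By the rational root test, any rational root of the monic integer polynomial f(x) = x^3 + 51x + 26 must be an integer dividing the constant term 26, i.e. one of ±{1, 2, 13, 26}. Evaluating: f(1) = 78, f(-1) = -26, f(2) = 136, f(-2) = -84, f(13) = 2886, f(-13) = -2834, f(26) = 18928, f(-26) = -18876; none is 0, so f has no rational root and is therefore irreducible over Q (a cubic with no linear factor over a field is irreducible). For an irreducible cubic, the Galois group is A_3 or S_3 according as the discriminant disc(f) = -4a^3 - 27b^2 = -4·(51)^3 - 27·(26)^2 = -548856 is or is not a square in Q. Here disc(f) = -548856 is not a perfect square in Q, so the Galois group of f over Q is not contained in A_3 and must be all of S_3. The splitting field has degree |S_3| = 6 over Q, so [K : Q] = 6.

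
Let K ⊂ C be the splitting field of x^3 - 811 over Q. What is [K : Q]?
[K : Q] = 6

The roots of x^3 - 811 are ∛811, ω∛811, ω^2∛811 where ω = e^(2πi/3) is a primitive cube root of unity, so K = Q(∛811, ω). Now [Q(∛811):Q] = 3 (since 811 is not a perfect cube, x^3 - 811 is irreducible) and [Q(ω):Q] = 2. Both 2 and 3 divide [K:Q], and [K:Q] ≤ 3·2 = 6, so [K:Q] = 6. (Equivalently: Q(∛811) ⊂ R but ω ∉ R, so [K : Q(∛811)] = 2.)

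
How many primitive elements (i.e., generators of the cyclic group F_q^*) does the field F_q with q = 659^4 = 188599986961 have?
There are φ(188599986960) = 35271475200 primitive elements

F_q^* is cyclic of order q - 1 = 188599986960. A cyclic group of order m has exactly φ(m) generators. Here m = 188599986960 = 2^4 · 3 · 5 · 7 · 11 · 17 · 47 · 53 · 241, so the number of primitive elements is φ(188599986960) = 35271475200.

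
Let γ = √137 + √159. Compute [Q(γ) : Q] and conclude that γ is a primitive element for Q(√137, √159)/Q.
[Q(γ) : Q] = 4 (equivalently, Q(γ) = Q(√137, √159))

Obviously Q(γ) ⊆ Q(√137, √159), and [Q(√137, √159):Q] = 4 (since 137, 159 are distinct squarefree integers > 1 with 21783 not a perfect square). To show equality we compute the minimal polynomial of γ. From γ = √137 + √159: γ^2 = 137 + 2√(21783) + 159 = 296 + 2√(21783), so γ^2 - 296 = 2√(21783); squaring, (γ^2 - 296)^2 = 4·21783, i.e. γ^4 - 592γ^2 + 87616 - 87132 = 0, i.e. γ^4 - 592γ^2 + 484 = 0. So γ is a root of x^4 - 592x^2 + 484. This polynomial is irreducible over Q: it has no rational root (each ±√137 ± √159 is irrational), and any factorization into two quadratics over Q would force √(21783) ∈ Q (pairing opposite roots) or √137, √159 ∈ Q (other pairings), all impossible. Hence [Q(γ):Q] = 4 = [Q(√137, √159):Q], so Q(γ) = Q(√137, √159).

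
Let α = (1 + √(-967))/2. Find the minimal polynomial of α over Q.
m_α(x) = x^2 - x + 242

From 2α - 1 = √(-967), squaring gives (2α - 1)^2 = -967, i.e. 4α^2 - 4α + 1 = -967, so α^2 - α + (1 + 967)/4 = 0. Since -967 ≡ 1 (mod 4), (1 + 967)/4 = 242 ∈ Z. The polynomial x^2 - x + 242 has discriminant 1 - 4·(242) = -967, which is not a perfect square in Q (d = -967 is squarefree and ≠ 1), so x^2 - x + 242 is irreducible over Q. It is the minimal polynomial of α.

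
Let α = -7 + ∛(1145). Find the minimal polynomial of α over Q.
m_α(x) = x^3 + 21x^2 + 147x - 802

Set β = α + 7 = ∛(1145), so β^3 = 1145. Then (α + 7)^3 - 1145 = 0, i.e. α is a root of g(x) = (x + 7)^3 - 1145 = x^3 + 21x^2 + 147x - 802. Since g(x) = h(x + 7) where h(x) = x^3 - 1145, and h is irreducible over Q (because 1145 is not a perfect cube, so h has no rational root, and a monic cubic with no rational root is irreducible), g is also irreducible (irreducibility is preserved under the substitution x → x + 7). Hence m_α(x) = x^3 + 21x^2 + 147x - 802.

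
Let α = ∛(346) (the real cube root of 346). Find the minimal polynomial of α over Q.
m_α(x) = x^3 - 346

α satisfies α^3 = 346, so x^3 - 346 annihilates α. By the rational root test, a rational root p/q (in lowest terms) of x^3 - 346 would satisfy p^3 = 346 q^3, forcing q = 1 and p^3 = 346; but 346 is not a perfect cube, contradiction. A monic cubic over Q with no rational root is irreducible (any nontrivial factorization would include a linear factor). Hence x^3 - 346 is the minimal polynomial of α, and in particular [Q(α):Q] = 3.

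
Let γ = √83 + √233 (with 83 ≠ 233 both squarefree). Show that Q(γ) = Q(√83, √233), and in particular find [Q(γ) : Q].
[Q(γ) : Q] = 4 (equivalently, Q(γ) = Q(√83, √233))

Obviously Q(γ) ⊆ Q(√83, √233), and [Q(√83, √233):Q] = 4 (since 83, 233 are distinct squarefree integers > 1 with 19339 not a perfect square). To show equality we compute the minimal polynomial of γ. From γ = √83 + √233: γ^2 = 83 + 2√(19339) + 233 = 316 + 2√(19339), so γ^2 - 316 = 2√(19339); squaring, (γ^2 - 316)^2 = 4·19339, i.e. γ^4 - 632γ^2 + 99856 - 77356 = 0, i.e. γ^4 - 632γ^2 + 22500 = 0. So γ is a root of x^4 - 632x^2 + 22500. This polynomial is irreducible over Q: it has no rational root (each ±√83 ± √233 is irrational), and any factorization into two quadratics over Q would force √(19339) ∈ Q (pairing opposite roots) or √83, √233 ∈ Q (other pairings), all impossible. Hence [Q(γ):Q] = 4 = [Q(√83, √233):Q], so Q(γ) = Q(√83, √233).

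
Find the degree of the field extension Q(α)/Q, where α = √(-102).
[Q(α):Q] = 2

[Q(α):Q] equals the degree of the minimal polynomial of α. Here α^2 = -102 and x^2 + 102 is irreducible (d = -102 is squarefree, ≠ 1, hence not a square), so deg(m_α) = 2. Thus [Q(α):Q] = 2.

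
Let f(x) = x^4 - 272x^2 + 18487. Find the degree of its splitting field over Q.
[K : Q] = 4

Solving the quadratic in x^2: x^2 = (272 ± √(272^2 - 4·18487))/2 = (272 ± √36)/2 = (272 ± 6)/2, giving x^2 = 133 or x^2 = 139. So f(x) = (x^2 - 133)(x^2 - 139) and the roots of f are ±√133, ±√139. Hence the splitting field is K = Q(√133, √139). Since 133 and 139 are distinct squarefree integers > 1, their product 18487 is not a perfect square, so √139 ∉ Q(√133). By the tower law [K:Q] = [Q(√133,√139):Q(√133)] · [Q(√133):Q] = 2 · 2 = 4.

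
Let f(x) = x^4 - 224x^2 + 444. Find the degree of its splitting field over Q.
[K : Q] = 4

Solving the quadratic in x^2: x^2 = (224 ± √(224^2 - 4·444))/2 = (224 ± √48400)/2 = (224 ± 220)/2, giving x^2 = 2 or x^2 = 222. So f(x) = (x^2 - 2)(x^2 - 222) and the roots of f are ±√2, ±√222. Hence the splitting field is K = Q(√2, √222). Since 2 and 222 are distinct squarefree integers > 1, their product 444 is not a perfect square, so √222 ∉ Q(√2). By the tower law [K:Q] = [Q(√2,√222):Q(√2)] · [Q(√2):Q] = 2 · 2 = 4.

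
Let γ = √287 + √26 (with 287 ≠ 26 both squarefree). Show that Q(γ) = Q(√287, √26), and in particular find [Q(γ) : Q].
[Q(γ) : Q] = 4 (equivalently, Q(γ) = Q(√287, √26))

Obviously Q(γ) ⊆ Q(√287, √26), and [Q(√287, √26):Q] = 4 (since 287, 26 are distinct squarefree integers > 1 with 7462 not a perfect square). To show equality we compute the minimal polynomial of γ. From γ = √287 + √26: γ^2 = 287 + 2√(7462) + 26 = 313 + 2√(7462), so γ^2 - 313 = 2√(7462); squaring, (γ^2 - 313)^2 = 4·7462, i.e. γ^4 - 626γ^2 + 97969 - 29848 = 0, i.e. γ^4 - 626γ^2 + 68121 = 0. So γ is a root of x^4 - 626x^2 + 68121. This polynomial is irreducible over Q: it has no rational root (each ±√287 ± √26 is irrational), and any factorization into two quadratics over Q would force √(7462) ∈ Q (pairing opposite roots) or √287, √26 ∈ Q (other pairings), all impossible. Hence [Q(γ):Q] = 4 = [Q(√287, √26):Q], so Q(γ) = Q(√287, √26).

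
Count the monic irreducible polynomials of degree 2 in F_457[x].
There are 104196 monic irreducible polynomials of degree 2 over F_457

Each element of F_{457^2} that lies in no proper subfield is a root of exactly one monic irreducible of degree 2 over F_457, and each such polynomial has 2 distinct roots in F_{457^2}. By Möbius inversion the count is N_457(2) = (1/2) Σ_{d|2} μ(2/d) · 457^d = (1/2)(μ(2)·457^1 + μ(1)·457^2) = 208392/2 = 104196.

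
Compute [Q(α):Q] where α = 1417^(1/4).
[Q(α):Q] = 4

α is a root of x^4 - 1417. By Eisenstein's criterion at the prime p = 13 (which divides the constant term 1417 but p^2 = 169 does not, since 1417 is squarefree), x^4 - 1417 is irreducible over Q. Hence [Q(α):Q] = 4.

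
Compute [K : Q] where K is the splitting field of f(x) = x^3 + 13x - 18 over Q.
[K : Q] = 6

By the rational root test, any rational root of the monic integer polynomial f(x) = x^3 + 13x - 18 must be an integer dividing the constant term -18, i.e. one of ±{1, 2, 3, 6, 9, 18}. Evaluating: f(1) = -4, f(-1) = -32, f(2) = 16, f(-2) = -52, f(3) = 48, f(-3) = -84, f(6) = 276, f(-6) = -312, f(9) = 828, f(-9) = -864, f(18) = 6048, f(-18) = -6084; none is 0, so f has no rational root and is therefore irreducible over Q (a cubic with no linear factor over a field is irreducible). For an irreducible cubic, the Galois group is A_3 or S_3 according as the discriminant disc(f) = -4a^3 - 27b^2 = -4·(13)^3 - 27·(-18)^2 = -17536 is or is not a square in Q. Here disc(f) = -17536 is not a perfect square in Q, so the Galois group of f over Q is not contained in A_3 and must be all of S_3. The splitting field has degree |S_3| = 6 over Q, so [K : Q] = 6.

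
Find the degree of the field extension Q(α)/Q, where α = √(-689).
[Q(α):Q] = 2

[Q(α):Q] equals the degree of the minimal polynomial of α. Here α^2 = -689 and x^2 + 689 is irreducible (d = -689 is squarefree, ≠ 1, hence not a square), so deg(m_α) = 2. Thus [Q(α):Q] = 2.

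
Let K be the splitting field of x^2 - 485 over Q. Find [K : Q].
[K : Q] = 2

f(x) = x^2 - 485 factors as (x - √485)(x + √485). The splitting field is K = Q(√485). Since 485 is squarefree and > 1, it is not a perfect square, so x^2 - 485 is irreducible over Q and [Q(√485) : Q] = 2. Hence [K : Q] = 2.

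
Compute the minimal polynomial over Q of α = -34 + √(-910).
m_α(x) = x^2 + 68x + 2066

From α + 34 = √(-910), squaring gives (α + 34)^2 = -910, i.e. α^2 + 68α + 1156 = -910, so α^2 + 68α + 2066 = 0. The discriminant of x^2 + 68x + 2066 is (68)^2 - 4·(2066) = 4624 - 8264 = -3640, and 4·(-910) is not a perfect square in Q since -910 is squarefree and ≠ 1. Hence x^2 + 68x + 2066 is irreducible over Q and is the minimal polynomial of α.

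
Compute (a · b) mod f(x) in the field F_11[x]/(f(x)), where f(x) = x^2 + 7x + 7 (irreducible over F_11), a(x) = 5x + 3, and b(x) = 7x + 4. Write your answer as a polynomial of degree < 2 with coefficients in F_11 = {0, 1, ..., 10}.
a · b ≡ 5x + 9 (mod f(x))

Multiply in F_11[x]: a(x)·b(x) = (5x + 3)·(7x + 4) = 2x^2 + 8x + 1. This has degree ≥ 2, so divide by f(x) over F_11: 2x^2 + 8x + 1 = (2)·(x^2 + 7x + 7) + (5x + 9). Hence a·b ≡ 5x + 9 (mod f). (F_11[x]/(f) is a field with 11^2 = 121 elements since f is irreducible of degree 2.)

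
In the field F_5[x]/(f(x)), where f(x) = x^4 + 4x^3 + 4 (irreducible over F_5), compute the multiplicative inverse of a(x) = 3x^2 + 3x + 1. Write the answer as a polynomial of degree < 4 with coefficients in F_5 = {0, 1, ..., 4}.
a(x)^(-1) ≡ 4x^3 + 2x^2 + 1 (mod f(x))

Since f is irreducible over F_5, F_5[x]/(f) is a field and a(x) ≠ 0 has an inverse. Apply the extended Euclidean algorithm to f(x) and a(x) in F_5[x]: f(x) = (2x^2 + x)·a(x) + (4x + 4);  a(x) = (2x)·(4x + 4) + (1). The last nonzero remainder is the constant 1 = gcd(f, a) in F_5. Back-substituting through the division chain expresses 1 = s(x)·a(x) + t(x)·f(x) with s(x) ≡ 4x^3 + 2x^2 + 1 (mod f), so a(x)^(-1) ≡ s(x) = 4x^3 + 2x^2 + 1 (mod f). Check: (3x^2 + 3x + 1)·(4x^3 + 2x^2 + 1) = 2x^5 + 3x^4 + 3x + 1 ≡ 1 (mod x^4 + 4x^3 + 4).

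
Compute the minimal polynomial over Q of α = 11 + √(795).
m_α(x) = x^2 - 22x - 674

From α - 11 = √(795), squaring gives (α - 11)^2 = 795, i.e. α^2 - 22α + 121 = 795, so α^2 - 22α - 674 = 0. The discriminant of x^2 - 22x - 674 is (-22)^2 - 4·(-674) = 484 + 2696 = 3180, and 4·(795) is not a perfect square in Q since 795 is squarefree and ≠ 1. Hence x^2 - 22x - 674 is irreducible over Q and is the minimal polynomial of α.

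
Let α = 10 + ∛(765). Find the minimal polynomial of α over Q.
m_α(x) = x^3 - 30x^2 + 300x - 1765

Set β = α - 10 = ∛(765), so β^3 = 765. Then (α - 10)^3 - 765 = 0, i.e. α is a root of g(x) = (x - 10)^3 - 765 = x^3 - 30x^2 + 300x - 1765. Since g(x) = h(x - 10) where h(x) = x^3 - 765, and h is irreducible over Q (because 765 is not a perfect cube, so h has no rational root, and a monic cubic with no rational root is irreducible), g is also irreducible (irreducibility is preserved under the substitution x → x - 10). Hence m_α(x) = x^3 - 30x^2 + 300x - 1765.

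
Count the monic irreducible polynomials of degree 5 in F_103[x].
There are 2318548128 monic irreducible polynomials of degree 5 over F_103

Each element of F_{103^5} that lies in no proper subfield is a root of exactly one monic irreducible of degree 5 over F_103, and each such polynomial has 5 distinct roots in F_{103^5}. By Möbius inversion the count is N_103(5) = (1/5) Σ_{d|5} μ(5/d) · 103^d = (1/5)(μ(5)·103^1 + μ(1)·103^5) = 11592740640/5 = 2318548128.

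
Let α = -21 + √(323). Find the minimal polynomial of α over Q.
m_α(x) = x^2 + 42x + 118

From α + 21 = √(323), squaring gives (α + 21)^2 = 323, i.e. α^2 + 42α + 441 = 323, so α^2 + 42α + 118 = 0. The discriminant of x^2 + 42x + 118 is (42)^2 - 4·(118) = 1764 - 472 = 1292, and 4·(323) is not a perfect square in Q since 323 is squarefree and ≠ 1. Hence x^2 + 42x + 118 is irreducible over Q and is the minimal polynomial of α.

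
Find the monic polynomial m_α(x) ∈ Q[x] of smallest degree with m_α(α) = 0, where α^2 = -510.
m_α(x) = x^2 + 510

α satisfies α^2 + 510 = 0, so x^2 + 510 annihilates α. Since d = -510 is squarefree and ≠ 1, it is not a perfect square in Q, so x^2 + 510 has no rational root and is therefore irreducible over Q (a degree-2 polynomial over a field is irreducible iff it has no root). Hence m_α(x) = x^2 + 510.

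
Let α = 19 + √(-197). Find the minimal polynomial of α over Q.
m_α(x) = x^2 - 38x + 558

From α - 19 = √(-197), squaring gives (α - 19)^2 = -197, i.e. α^2 - 38α + 361 = -197, so α^2 - 38α + 558 = 0. The discriminant of x^2 - 38x + 558 is (-38)^2 - 4·(558) = 1444 - 2232 = -788, and 4·(-197) is not a perfect square in Q since -197 is squarefree and ≠ 1. Hence x^2 - 38x + 558 is irreducible over Q and is the minimal polynomial of α.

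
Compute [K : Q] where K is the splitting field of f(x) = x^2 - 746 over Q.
[K : Q] = 2

f(x) = x^2 - 746 factors as (x - √746)(x + √746). The splitting field is K = Q(√746). Since 746 is squarefree and > 1, it is not a perfect square, so x^2 - 746 is irreducible over Q and [Q(√746) : Q] = 2. Hence [K : Q] = 2.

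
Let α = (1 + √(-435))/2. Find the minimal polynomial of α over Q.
m_α(x) = x^2 - x + 109

From 2α - 1 = √(-435), squaring gives (2α - 1)^2 = -435, i.e. 4α^2 - 4α + 1 = -435, so α^2 - α + (1 + 435)/4 = 0. Since -435 ≡ 1 (mod 4), (1 + 435)/4 = 109 ∈ Z. The polynomial x^2 - x + 109 has discriminant 1 - 4·(109) = -435, which is not a perfect square in Q (d = -435 is squarefree and ≠ 1), so x^2 - x + 109 is irreducible over Q. It is the minimal polynomial of α.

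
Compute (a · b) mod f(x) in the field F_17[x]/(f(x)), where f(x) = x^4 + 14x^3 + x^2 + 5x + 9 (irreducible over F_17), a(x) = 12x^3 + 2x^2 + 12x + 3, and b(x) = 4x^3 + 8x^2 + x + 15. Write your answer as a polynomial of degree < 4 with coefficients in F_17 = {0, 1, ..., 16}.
a · b ≡ 10x^3 + 2x^2 + 7x + 16 (mod f(x))

Multiply in F_17[x]: a(x)·b(x) = (12x^3 + 2x^2 + 12x + 3)·(4x^3 + 8x^2 + x + 15) = 14x^6 + 2x^5 + 8x^4 + x^3 + 15x^2 + 13x + 11. This has degree ≥ 4, so divide by f(x) over F_17: 14x^6 + 2x^5 + 8x^4 + x^3 + 15x^2 + 13x + 11 = (14x^2 + 10x + 7)·(x^4 + 14x^3 + x^2 + 5x + 9) + (10x^3 + 2x^2 + 7x + 16). Hence a·b ≡ 10x^3 + 2x^2 + 7x + 16 (mod f). (F_17[x]/(f) is a field with 17^4 = 83521 elements since f is irreducible of degree 4.)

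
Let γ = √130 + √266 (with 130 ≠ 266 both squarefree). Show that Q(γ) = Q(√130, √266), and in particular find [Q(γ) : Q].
[Q(γ) : Q] = 4 (equivalently, Q(γ) = Q(√130, √266))

Obviously Q(γ) ⊆ Q(√130, √266), and [Q(√130, √266):Q] = 4 (since 130, 266 are distinct squarefree integers > 1 with 34580 not a perfect square). To show equality we compute the minimal polynomial of γ. From γ = √130 + √266: γ^2 = 130 + 2√(34580) + 266 = 396 + 2√(34580), so γ^2 - 396 = 2√(34580); squaring, (γ^2 - 396)^2 = 4·34580, i.e. γ^4 - 792γ^2 + 156816 - 138320 = 0, i.e. γ^4 - 792γ^2 + 18496 = 0. So γ is a root of x^4 - 792x^2 + 18496. This polynomial is irreducible over Q: it has no rational root (each ±√130 ± √266 is irrational), and any factorization into two quadratics over Q would force √(34580) ∈ Q (pairing opposite roots) or √130, √266 ∈ Q (other pairings), all impossible. Hence [Q(γ):Q] = 4 = [Q(√130, √266):Q], so Q(γ) = Q(√130, √266).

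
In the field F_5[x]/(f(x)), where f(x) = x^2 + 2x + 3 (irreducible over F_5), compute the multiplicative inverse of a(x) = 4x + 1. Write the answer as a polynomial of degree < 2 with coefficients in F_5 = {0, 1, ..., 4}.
a(x)^(-1) ≡ x + 3 (mod f(x))

Since f is irreducible over F_5, F_5[x]/(f) is a field and a(x) ≠ 0 has an inverse. Apply the extended Euclidean algorithm to f(x) and a(x) in F_5[x]: f(x) = (4x + 2)·a(x) + (1). The last nonzero remainder is the constant 1 = gcd(f, a) in F_5. Back-substituting through the division chain expresses 1 = s(x)·a(x) + t(x)·f(x) with s(x) ≡ x + 3 (mod f), so a(x)^(-1) ≡ s(x) = x + 3 (mod f). Check: (4x + 1)·(x + 3) = 4x^2 + 3x + 3 ≡ 1 (mod x^2 + 2x + 3).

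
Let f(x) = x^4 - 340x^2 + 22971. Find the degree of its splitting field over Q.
[K : Q] = 4

Solving the quadratic in x^2: x^2 = (340 ± √(340^2 - 4·22971))/2 = (340 ± √23716)/2 = (340 ± 154)/2, giving x^2 = 93 or x^2 = 247. So f(x) = (x^2 - 93)(x^2 - 247) and the roots of f are ±√93, ±√247. Hence the splitting field is K = Q(√93, √247). Since 93 and 247 are distinct squarefree integers > 1, their product 22971 is not a perfect square, so √247 ∉ Q(√93). By the tower law [K:Q] = [Q(√93,√247):Q(√93)] · [Q(√93):Q] = 2 · 2 = 4.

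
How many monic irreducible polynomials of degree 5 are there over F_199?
There are 62415920160 monic irreducible polynomials of degree 5 over F_199

Each element of F_{199^5} that lies in no proper subfield is a root of exactly one monic irreducible of degree 5 over F_199, and each such polynomial has 5 distinct roots in F_{199^5}. By Möbius inversion the count is N_199(5) = (1/5) Σ_{d|5} μ(5/d) · 199^d = (1/5)(μ(5)·199^1 + μ(1)·199^5) = 312079600800/5 = 62415920160.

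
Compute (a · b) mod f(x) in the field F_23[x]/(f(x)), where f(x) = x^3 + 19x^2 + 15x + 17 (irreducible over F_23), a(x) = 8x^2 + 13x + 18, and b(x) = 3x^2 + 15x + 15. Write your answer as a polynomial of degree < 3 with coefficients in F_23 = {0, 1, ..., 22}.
a · b ≡ 17x^2 + 4x + 6 (mod f(x))

Multiply in F_23[x]: a(x)·b(x) = (8x^2 + 13x + 18)·(3x^2 + 15x + 15) = x^4 + 21x^3 + x^2 + 5x + 17. This has degree ≥ 3, so divide by f(x) over F_23: x^4 + 21x^3 + x^2 + 5x + 17 = (x + 2)·(x^3 + 19x^2 + 15x + 17) + (17x^2 + 4x + 6). Hence a·b ≡ 17x^2 + 4x + 6 (mod f). (F_23[x]/(f) is a field with 23^3 = 12167 elements since f is irreducible of degree 3.)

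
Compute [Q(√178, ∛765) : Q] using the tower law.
[Q(√178, ∛765) : Q] = 6

Let L = Q(√178, ∛765). Since Q(√178) ⊂ L and [Q(√178):Q] = 2, the tower law gives 2 | [L:Q]. Likewise Q(∛765) ⊂ L with [Q(∛765):Q] = 3 (because 765 is not a perfect cube), so 3 | [L:Q]. As gcd(2,3) = 1, [L:Q] is divisible by 6. Conversely L is generated over Q by √178 and ∛765, so [L:Q] ≤ 2·3 = 6. Therefore [Q(√178, ∛765) : Q] = 6.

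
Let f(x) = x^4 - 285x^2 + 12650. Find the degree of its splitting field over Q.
[K : Q] = 4

Solving the quadratic in x^2: x^2 = (285 ± √(285^2 - 4·12650))/2 = (285 ± √30625)/2 = (285 ± 175)/2, giving x^2 = 230 or x^2 = 55. So f(x) = (x^2 - 230)(x^2 - 55) and the roots of f are ±√230, ±√55. Hence the splitting field is K = Q(√230, √55). Since 230 and 55 are distinct squarefree integers > 1, their product 12650 is not a perfect square, so √55 ∉ Q(√230). By the tower law [K:Q] = [Q(√230,√55):Q(√230)] · [Q(√230):Q] = 2 · 2 = 4.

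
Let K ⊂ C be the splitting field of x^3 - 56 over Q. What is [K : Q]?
[K : Q] = 6

The roots of x^3 - 56 are ∛56, ω∛56, ω^2∛56 where ω = e^(2πi/3) is a primitive cube root of unity, so K = Q(∛56, ω). Now [Q(∛56):Q] = 3 (since 56 is not a perfect cube, x^3 - 56 is irreducible) and [Q(ω):Q] = 2. Both 2 and 3 divide [K:Q], and [K:Q] ≤ 3·2 = 6, so [K:Q] = 6. (Equivalently: Q(∛56) ⊂ R but ω ∉ R, so [K : Q(∛56)] = 2.)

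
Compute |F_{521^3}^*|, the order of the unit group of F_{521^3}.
|F_{521^3}^*| = 141420760

F_{521^3} has 521^3 = 141420761 elements; its multiplicative group consists of all nonzero elements, so |F_{521^3}^*| = 141420761 - 1 = 141420760. (It is cyclic since any finite subgroup of the multiplicative group of a field is cyclic.)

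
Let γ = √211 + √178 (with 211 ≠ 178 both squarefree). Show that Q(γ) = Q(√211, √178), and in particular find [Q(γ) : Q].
[Q(γ) : Q] = 4 (equivalently, Q(γ) = Q(√211, √178))

Obviously Q(γ) ⊆ Q(√211, √178), and [Q(√211, √178):Q] = 4 (since 211, 178 are distinct squarefree integers > 1 with 37558 not a perfect square). To show equality we compute the minimal polynomial of γ. From γ = √211 + √178: γ^2 = 211 + 2√(37558) + 178 = 389 + 2√(37558), so γ^2 - 389 = 2√(37558); squaring, (γ^2 - 389)^2 = 4·37558, i.e. γ^4 - 778γ^2 + 151321 - 150232 = 0, i.e. γ^4 - 778γ^2 + 1089 = 0. So γ is a root of x^4 - 778x^2 + 1089. This polynomial is irreducible over Q: it has no rational root (each ±√211 ± √178 is irrational), and any factorization into two quadratics over Q would force √(37558) ∈ Q (pairing opposite roots) or √211, √178 ∈ Q (other pairings), all impossible. Hence [Q(γ):Q] = 4 = [Q(√211, √178):Q], so Q(γ) = Q(√211, √178).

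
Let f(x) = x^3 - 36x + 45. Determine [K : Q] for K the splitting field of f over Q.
[K : Q] = 6

By the rational root test, any rational root of the monic integer polynomial f(x) = x^3 - 36x + 45 must be an integer dividing the constant term 45, i.e. one of ±{1, 3, 5, 9, 15, 45}. Evaluating: f(1) = 10, f(-1) = 80, f(3) = -36, f(-3) = 126, f(5) = -10, f(-5) = 100, f(9) = 450, f(-9) = -360, f(15) = 2880, f(-15) = -2790, f(45) = 89550, f(-45) = -89460; none is 0, so f has no rational root and is therefore irreducible over Q (a cubic with no linear factor over a field is irreducible). For an irreducible cubic, the Galois group is A_3 or S_3 according as the discriminant disc(f) = -4a^3 - 27b^2 = -4·(-36)^3 - 27·(45)^2 = 131949 is or is not a square in Q. Here disc(f) = 131949 is not a perfect square in Q, so the Galois group of f over Q is not contained in A_3 and must be all of S_3. The splitting field has degree |S_3| = 6 over Q, so [K : Q] = 6.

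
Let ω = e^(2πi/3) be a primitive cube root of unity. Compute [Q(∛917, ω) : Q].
[Q(∛917, ω) : Q] = 6

[Q(∛917):Q] = 3 (min poly x^3 - 917, irreducible since 917 is not a perfect cube). [Q(ω):Q] = 2 (min poly x^2 + x + 1). Since Q(∛917) ⊂ R and ω ∉ R, we have ω ∉ Q(∛917), so x^2 + x + 1 remains irreducible over Q(∛917) and [Q(∛917, ω) : Q(∛917)] = 2. By the tower law, [Q(∛917, ω) : Q] = 3 · 2 = 6. (In fact Q(∛917, ω) is the splitting field of x^3 - 917 over Q.)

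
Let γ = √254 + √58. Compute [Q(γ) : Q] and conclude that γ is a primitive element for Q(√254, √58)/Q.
[Q(γ) : Q] = 4 (equivalently, Q(γ) = Q(√254, √58))

Obviously Q(γ) ⊆ Q(√254, √58), and [Q(√254, √58):Q] = 4 (since 254, 58 are distinct squarefree integers > 1 with 14732 not a perfect square). To show equality we compute the minimal polynomial of γ. From γ = √254 + √58: γ^2 = 254 + 2√(14732) + 58 = 312 + 2√(14732), so γ^2 - 312 = 2√(14732); squaring, (γ^2 - 312)^2 = 4·14732, i.e. γ^4 - 624γ^2 + 97344 - 58928 = 0, i.e. γ^4 - 624γ^2 + 38416 = 0. So γ is a root of x^4 - 624x^2 + 38416. This polynomial is irreducible over Q: it has no rational root (each ±√254 ± √58 is irrational), and any factorization into two quadratics over Q would force √(14732) ∈ Q (pairing opposite roots) or √254, √58 ∈ Q (other pairings), all impossible. Hence [Q(γ):Q] = 4 = [Q(√254, √58):Q], so Q(γ) = Q(√254, √58).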